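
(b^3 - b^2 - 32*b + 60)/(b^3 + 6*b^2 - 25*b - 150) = (b - 2)/(b + 5)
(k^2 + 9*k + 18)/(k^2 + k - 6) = (k + 6)/(k - 2)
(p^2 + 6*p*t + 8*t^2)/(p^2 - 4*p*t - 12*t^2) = (p + 4*t)/(p - 6*t)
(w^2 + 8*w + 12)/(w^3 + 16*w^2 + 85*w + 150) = (w + 2)/(w^2 + 10*w + 25)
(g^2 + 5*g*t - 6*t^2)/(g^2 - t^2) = (g + 6*t)/(g + t)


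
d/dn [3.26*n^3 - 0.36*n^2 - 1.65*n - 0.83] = 9.78*n^2 - 0.72*n - 1.65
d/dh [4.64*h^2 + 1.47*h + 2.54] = 9.28*h + 1.47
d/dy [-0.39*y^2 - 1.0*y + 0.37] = -0.78*y - 1.0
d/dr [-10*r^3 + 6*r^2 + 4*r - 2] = -30*r^2 + 12*r + 4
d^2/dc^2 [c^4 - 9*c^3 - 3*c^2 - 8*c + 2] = 12*c^2 - 54*c - 6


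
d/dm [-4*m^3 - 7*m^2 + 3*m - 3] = -12*m^2 - 14*m + 3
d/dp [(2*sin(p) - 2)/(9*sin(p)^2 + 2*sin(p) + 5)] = 2*(-9*sin(p)^2 + 18*sin(p) + 7)*cos(p)/(9*sin(p)^2 + 2*sin(p) + 5)^2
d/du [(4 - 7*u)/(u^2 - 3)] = (7*u^2 - 8*u + 21)/(u^4 - 6*u^2 + 9)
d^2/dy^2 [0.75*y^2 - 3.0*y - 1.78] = 1.50000000000000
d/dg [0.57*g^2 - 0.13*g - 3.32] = 1.14*g - 0.13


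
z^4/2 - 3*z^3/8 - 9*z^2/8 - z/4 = z*(z/2 + 1/2)*(z - 2)*(z + 1/4)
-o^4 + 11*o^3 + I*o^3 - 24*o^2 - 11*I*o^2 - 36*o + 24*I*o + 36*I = (o - 6)^2*(I*o + 1)*(I*o + I)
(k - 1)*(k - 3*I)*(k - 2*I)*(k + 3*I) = k^4 - k^3 - 2*I*k^3 + 9*k^2 + 2*I*k^2 - 9*k - 18*I*k + 18*I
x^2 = x^2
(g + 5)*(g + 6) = g^2 + 11*g + 30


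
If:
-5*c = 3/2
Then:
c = -3/10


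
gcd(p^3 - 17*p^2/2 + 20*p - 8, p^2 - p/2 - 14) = p - 4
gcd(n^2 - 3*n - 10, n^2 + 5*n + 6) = n + 2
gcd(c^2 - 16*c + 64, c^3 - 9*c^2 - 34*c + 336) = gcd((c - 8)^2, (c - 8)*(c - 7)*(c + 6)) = c - 8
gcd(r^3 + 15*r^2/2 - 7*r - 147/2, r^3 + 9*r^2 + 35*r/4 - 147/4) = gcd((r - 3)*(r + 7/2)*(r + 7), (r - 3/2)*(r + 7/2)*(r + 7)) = r^2 + 21*r/2 + 49/2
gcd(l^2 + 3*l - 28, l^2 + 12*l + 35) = l + 7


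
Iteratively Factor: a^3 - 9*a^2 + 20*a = (a - 4)*(a^2 - 5*a) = a*(a - 4)*(a - 5)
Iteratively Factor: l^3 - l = (l + 1)*(l^2 - l) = (l - 1)*(l + 1)*(l)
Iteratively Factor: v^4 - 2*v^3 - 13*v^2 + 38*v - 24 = (v - 2)*(v^3 - 13*v + 12) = (v - 2)*(v + 4)*(v^2 - 4*v + 3) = (v - 3)*(v - 2)*(v + 4)*(v - 1)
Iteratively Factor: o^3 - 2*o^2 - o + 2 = (o - 2)*(o^2 - 1) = (o - 2)*(o - 1)*(o + 1)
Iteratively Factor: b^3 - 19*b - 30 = (b - 5)*(b^2 + 5*b + 6) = (b - 5)*(b + 2)*(b + 3)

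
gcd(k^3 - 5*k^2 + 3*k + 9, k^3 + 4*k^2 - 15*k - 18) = k^2 - 2*k - 3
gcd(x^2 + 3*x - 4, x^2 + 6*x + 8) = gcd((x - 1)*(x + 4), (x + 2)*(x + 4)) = x + 4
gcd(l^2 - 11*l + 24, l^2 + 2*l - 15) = l - 3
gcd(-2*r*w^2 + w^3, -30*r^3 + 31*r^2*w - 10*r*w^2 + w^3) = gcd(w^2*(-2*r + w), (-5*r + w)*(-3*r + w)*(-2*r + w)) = 2*r - w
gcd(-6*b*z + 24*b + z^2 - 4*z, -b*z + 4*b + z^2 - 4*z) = z - 4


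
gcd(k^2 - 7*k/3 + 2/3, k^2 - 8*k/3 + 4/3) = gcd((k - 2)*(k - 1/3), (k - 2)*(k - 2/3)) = k - 2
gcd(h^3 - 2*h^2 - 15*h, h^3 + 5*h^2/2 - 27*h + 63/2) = 1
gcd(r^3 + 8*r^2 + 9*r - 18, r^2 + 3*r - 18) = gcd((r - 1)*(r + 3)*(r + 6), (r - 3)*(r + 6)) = r + 6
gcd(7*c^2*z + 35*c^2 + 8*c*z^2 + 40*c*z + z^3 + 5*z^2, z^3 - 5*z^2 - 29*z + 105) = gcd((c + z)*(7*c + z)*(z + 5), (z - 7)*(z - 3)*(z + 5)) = z + 5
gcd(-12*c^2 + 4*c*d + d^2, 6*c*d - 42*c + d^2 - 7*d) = 6*c + d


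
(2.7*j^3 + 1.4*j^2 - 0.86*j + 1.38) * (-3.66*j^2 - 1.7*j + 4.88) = -9.882*j^5 - 9.714*j^4 + 13.9436*j^3 + 3.2432*j^2 - 6.5428*j + 6.7344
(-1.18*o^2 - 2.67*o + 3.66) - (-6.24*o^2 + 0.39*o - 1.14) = 5.06*o^2 - 3.06*o + 4.8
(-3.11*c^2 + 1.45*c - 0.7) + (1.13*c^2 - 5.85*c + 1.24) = -1.98*c^2 - 4.4*c + 0.54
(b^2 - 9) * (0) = 0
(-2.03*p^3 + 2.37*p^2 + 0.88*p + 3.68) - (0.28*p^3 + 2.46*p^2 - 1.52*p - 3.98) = -2.31*p^3 - 0.0899999999999999*p^2 + 2.4*p + 7.66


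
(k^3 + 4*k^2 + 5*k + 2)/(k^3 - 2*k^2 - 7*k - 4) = (k + 2)/(k - 4)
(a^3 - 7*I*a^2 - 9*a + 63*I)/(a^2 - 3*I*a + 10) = (a^3 - 7*I*a^2 - 9*a + 63*I)/(a^2 - 3*I*a + 10)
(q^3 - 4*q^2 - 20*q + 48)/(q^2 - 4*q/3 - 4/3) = 3*(q^2 - 2*q - 24)/(3*q + 2)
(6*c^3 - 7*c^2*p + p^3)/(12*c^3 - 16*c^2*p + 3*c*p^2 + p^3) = (3*c + p)/(6*c + p)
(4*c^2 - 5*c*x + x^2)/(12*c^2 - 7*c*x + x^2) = (-c + x)/(-3*c + x)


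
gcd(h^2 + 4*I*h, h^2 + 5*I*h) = h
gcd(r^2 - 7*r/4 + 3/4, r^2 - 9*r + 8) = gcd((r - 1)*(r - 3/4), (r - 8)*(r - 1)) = r - 1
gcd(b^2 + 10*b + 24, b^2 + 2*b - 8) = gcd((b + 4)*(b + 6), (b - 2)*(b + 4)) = b + 4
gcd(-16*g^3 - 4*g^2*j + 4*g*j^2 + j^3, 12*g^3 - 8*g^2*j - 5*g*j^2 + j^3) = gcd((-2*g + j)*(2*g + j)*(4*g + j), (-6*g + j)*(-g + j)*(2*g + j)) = 2*g + j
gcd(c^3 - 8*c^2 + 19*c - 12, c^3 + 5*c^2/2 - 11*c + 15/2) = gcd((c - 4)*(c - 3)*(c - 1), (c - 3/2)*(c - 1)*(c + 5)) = c - 1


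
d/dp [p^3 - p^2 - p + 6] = 3*p^2 - 2*p - 1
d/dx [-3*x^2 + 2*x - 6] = 2 - 6*x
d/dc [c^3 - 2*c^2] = c*(3*c - 4)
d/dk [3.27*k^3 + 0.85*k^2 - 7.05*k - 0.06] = 9.81*k^2 + 1.7*k - 7.05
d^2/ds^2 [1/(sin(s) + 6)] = (6*sin(s) + cos(s)^2 + 1)/(sin(s) + 6)^3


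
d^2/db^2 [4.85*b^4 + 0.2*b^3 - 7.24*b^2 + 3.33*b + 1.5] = 58.2*b^2 + 1.2*b - 14.48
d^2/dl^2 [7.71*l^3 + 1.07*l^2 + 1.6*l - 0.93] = 46.26*l + 2.14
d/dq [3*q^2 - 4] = 6*q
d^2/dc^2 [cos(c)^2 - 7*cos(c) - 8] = 7*cos(c) - 2*cos(2*c)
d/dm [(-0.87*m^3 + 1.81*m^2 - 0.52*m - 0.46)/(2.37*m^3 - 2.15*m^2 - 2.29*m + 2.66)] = (8.88178419700125e-16*m^5 - 2.4192*m^4 + 6.4494*m^3 - 8.9349*m^2 + 7.6512*m - 2.4366)/(5.6169*m^6 - 10.191*m^5 - 6.2321*m^4 + 22.4554*m^3 - 6.1939*m^2 - 12.1828*m + 7.0756)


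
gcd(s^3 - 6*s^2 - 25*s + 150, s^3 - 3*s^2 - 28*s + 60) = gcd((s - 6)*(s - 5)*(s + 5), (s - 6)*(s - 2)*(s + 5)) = s^2 - s - 30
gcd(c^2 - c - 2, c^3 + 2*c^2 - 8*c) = c - 2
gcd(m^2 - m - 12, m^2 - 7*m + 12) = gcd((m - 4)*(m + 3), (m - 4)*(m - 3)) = m - 4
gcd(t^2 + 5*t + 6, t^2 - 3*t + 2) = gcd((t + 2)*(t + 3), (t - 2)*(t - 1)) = 1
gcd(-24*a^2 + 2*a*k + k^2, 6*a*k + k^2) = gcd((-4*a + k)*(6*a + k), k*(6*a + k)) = 6*a + k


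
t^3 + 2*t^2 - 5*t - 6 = (t - 2)*(t + 1)*(t + 3)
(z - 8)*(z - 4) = z^2 - 12*z + 32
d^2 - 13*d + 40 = (d - 8)*(d - 5)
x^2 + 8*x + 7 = (x + 1)*(x + 7)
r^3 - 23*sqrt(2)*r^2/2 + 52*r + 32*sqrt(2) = (r - 8*sqrt(2))*(r - 4*sqrt(2))*(r + sqrt(2)/2)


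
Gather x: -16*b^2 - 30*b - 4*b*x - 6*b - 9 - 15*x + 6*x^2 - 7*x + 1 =-16*b^2 - 36*b + 6*x^2 + x*(-4*b - 22) - 8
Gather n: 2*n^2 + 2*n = 2*n^2 + 2*n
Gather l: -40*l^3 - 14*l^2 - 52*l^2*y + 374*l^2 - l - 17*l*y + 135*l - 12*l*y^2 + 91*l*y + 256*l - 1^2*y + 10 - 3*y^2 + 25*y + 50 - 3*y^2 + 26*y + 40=-40*l^3 + l^2*(360 - 52*y) + l*(-12*y^2 + 74*y + 390) - 6*y^2 + 50*y + 100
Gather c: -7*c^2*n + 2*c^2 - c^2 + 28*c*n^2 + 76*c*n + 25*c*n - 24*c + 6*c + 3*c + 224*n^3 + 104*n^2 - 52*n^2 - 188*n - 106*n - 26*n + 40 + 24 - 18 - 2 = c^2*(1 - 7*n) + c*(28*n^2 + 101*n - 15) + 224*n^3 + 52*n^2 - 320*n + 44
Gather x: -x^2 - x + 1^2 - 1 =-x^2 - x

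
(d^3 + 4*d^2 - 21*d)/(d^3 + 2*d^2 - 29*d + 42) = d/(d - 2)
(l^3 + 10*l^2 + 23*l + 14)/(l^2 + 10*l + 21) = (l^2 + 3*l + 2)/(l + 3)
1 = 1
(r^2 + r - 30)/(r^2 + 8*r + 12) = (r - 5)/(r + 2)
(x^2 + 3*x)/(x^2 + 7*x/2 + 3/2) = 2*x/(2*x + 1)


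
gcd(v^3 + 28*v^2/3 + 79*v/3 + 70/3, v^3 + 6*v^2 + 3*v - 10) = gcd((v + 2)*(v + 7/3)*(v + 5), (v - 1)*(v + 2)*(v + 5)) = v^2 + 7*v + 10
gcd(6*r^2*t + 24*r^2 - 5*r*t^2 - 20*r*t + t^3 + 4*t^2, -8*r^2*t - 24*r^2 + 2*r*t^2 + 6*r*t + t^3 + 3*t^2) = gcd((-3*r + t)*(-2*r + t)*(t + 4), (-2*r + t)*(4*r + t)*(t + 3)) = 2*r - t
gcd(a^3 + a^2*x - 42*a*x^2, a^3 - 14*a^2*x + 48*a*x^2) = -a^2 + 6*a*x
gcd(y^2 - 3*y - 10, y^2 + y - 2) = y + 2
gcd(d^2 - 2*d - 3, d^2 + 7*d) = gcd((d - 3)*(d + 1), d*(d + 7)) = 1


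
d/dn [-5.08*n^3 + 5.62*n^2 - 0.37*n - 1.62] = -15.24*n^2 + 11.24*n - 0.37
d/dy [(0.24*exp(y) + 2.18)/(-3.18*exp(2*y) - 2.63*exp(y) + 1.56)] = (0.7632*exp(2*y) + 13.8648*exp(y) + 6.1078)*exp(y)/(10.1124*exp(4*y) + 16.7268*exp(3*y) - 3.0047*exp(2*y) - 8.2056*exp(y) + 2.4336)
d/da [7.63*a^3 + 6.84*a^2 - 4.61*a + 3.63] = 22.89*a^2 + 13.68*a - 4.61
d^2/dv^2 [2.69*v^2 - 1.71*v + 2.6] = 5.38000000000000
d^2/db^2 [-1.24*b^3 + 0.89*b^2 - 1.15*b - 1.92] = 1.78 - 7.44*b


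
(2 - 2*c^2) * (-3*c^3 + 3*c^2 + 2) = 6*c^5 - 6*c^4 - 6*c^3 + 2*c^2 + 4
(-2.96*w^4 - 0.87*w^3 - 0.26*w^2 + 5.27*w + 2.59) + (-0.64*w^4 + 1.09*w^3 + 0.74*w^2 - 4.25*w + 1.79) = -3.6*w^4 + 0.22*w^3 + 0.48*w^2 + 1.02*w + 4.38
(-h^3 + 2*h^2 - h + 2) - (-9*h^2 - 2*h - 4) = -h^3 + 11*h^2 + h + 6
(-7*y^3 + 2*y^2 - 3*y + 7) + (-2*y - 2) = -7*y^3 + 2*y^2 - 5*y + 5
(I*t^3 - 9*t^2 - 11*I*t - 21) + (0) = I*t^3 - 9*t^2 - 11*I*t - 21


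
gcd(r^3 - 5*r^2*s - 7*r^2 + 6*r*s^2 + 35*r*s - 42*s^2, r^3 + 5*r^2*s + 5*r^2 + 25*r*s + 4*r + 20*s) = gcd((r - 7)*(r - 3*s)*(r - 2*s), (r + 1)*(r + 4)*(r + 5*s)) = 1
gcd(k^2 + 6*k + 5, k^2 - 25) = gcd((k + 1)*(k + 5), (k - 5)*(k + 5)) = k + 5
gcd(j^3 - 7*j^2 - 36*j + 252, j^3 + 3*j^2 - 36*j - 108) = j^2 - 36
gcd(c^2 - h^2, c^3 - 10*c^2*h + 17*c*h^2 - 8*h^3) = c - h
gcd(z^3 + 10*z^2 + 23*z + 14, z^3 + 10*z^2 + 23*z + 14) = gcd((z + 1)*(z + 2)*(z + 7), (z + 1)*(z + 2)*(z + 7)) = z^3 + 10*z^2 + 23*z + 14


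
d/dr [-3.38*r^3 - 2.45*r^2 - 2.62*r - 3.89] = -10.14*r^2 - 4.9*r - 2.62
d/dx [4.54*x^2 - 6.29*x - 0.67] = 9.08*x - 6.29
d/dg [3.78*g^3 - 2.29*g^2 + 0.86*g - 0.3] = 11.34*g^2 - 4.58*g + 0.86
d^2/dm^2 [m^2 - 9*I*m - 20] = 2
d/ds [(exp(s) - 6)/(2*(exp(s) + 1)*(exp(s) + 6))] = (-exp(2*s) + 12*exp(s) + 48)*exp(s)/(2*(exp(4*s) + 14*exp(3*s) + 61*exp(2*s) + 84*exp(s) + 36))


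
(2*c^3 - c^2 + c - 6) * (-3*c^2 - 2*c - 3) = -6*c^5 - c^4 - 7*c^3 + 19*c^2 + 9*c + 18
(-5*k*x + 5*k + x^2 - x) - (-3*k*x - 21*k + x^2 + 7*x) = -2*k*x + 26*k - 8*x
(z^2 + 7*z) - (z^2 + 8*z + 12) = -z - 12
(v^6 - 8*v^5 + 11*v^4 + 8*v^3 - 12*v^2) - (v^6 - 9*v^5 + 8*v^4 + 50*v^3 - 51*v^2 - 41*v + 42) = v^5 + 3*v^4 - 42*v^3 + 39*v^2 + 41*v - 42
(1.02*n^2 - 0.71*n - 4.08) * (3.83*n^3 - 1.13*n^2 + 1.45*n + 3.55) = 3.9066*n^5 - 3.8719*n^4 - 13.3451*n^3 + 7.2019*n^2 - 8.4365*n - 14.484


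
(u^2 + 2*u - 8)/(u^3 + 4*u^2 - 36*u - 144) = (u - 2)/(u^2 - 36)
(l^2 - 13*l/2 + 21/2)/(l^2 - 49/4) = 2*(l - 3)/(2*l + 7)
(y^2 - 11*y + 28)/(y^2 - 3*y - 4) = (y - 7)/(y + 1)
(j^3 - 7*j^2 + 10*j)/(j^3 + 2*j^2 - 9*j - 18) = j*(j^2 - 7*j + 10)/(j^3 + 2*j^2 - 9*j - 18)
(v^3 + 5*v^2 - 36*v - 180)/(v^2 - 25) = (v^2 - 36)/(v - 5)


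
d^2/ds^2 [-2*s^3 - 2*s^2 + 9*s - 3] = -12*s - 4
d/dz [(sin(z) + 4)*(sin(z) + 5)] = (2*sin(z) + 9)*cos(z)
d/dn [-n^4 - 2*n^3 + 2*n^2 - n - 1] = -4*n^3 - 6*n^2 + 4*n - 1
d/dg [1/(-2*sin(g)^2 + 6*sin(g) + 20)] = (2*sin(g) - 3)*cos(g)/(2*(sin(g) - 5)^2*(sin(g) + 2)^2)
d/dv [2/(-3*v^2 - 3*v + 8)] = 6*(2*v + 1)/(3*v^2 + 3*v - 8)^2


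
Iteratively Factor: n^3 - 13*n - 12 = (n + 1)*(n^2 - n - 12) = (n + 1)*(n + 3)*(n - 4)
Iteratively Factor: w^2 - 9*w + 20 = (w - 4)*(w - 5)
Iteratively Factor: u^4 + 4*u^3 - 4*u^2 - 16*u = (u + 2)*(u^3 + 2*u^2 - 8*u) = u*(u + 2)*(u^2 + 2*u - 8) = u*(u + 2)*(u + 4)*(u - 2)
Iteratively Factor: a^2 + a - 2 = (a + 2)*(a - 1)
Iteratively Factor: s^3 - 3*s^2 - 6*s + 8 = (s - 1)*(s^2 - 2*s - 8) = (s - 1)*(s + 2)*(s - 4)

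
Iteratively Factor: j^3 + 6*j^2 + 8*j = (j)*(j^2 + 6*j + 8) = j*(j + 2)*(j + 4)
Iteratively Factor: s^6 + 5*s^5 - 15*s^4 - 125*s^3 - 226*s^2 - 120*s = (s + 2)*(s^5 + 3*s^4 - 21*s^3 - 83*s^2 - 60*s) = (s + 2)*(s + 4)*(s^4 - s^3 - 17*s^2 - 15*s) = (s + 2)*(s + 3)*(s + 4)*(s^3 - 4*s^2 - 5*s) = (s + 1)*(s + 2)*(s + 3)*(s + 4)*(s^2 - 5*s) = s*(s + 1)*(s + 2)*(s + 3)*(s + 4)*(s - 5)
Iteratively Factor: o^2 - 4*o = (o)*(o - 4)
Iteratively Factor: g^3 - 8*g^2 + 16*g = (g)*(g^2 - 8*g + 16) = g*(g - 4)*(g - 4)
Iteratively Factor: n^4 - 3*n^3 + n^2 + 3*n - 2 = (n + 1)*(n^3 - 4*n^2 + 5*n - 2) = (n - 1)*(n + 1)*(n^2 - 3*n + 2) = (n - 2)*(n - 1)*(n + 1)*(n - 1)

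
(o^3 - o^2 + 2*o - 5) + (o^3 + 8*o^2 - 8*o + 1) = 2*o^3 + 7*o^2 - 6*o - 4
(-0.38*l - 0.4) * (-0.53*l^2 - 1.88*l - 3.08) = 0.2014*l^3 + 0.9264*l^2 + 1.9224*l + 1.232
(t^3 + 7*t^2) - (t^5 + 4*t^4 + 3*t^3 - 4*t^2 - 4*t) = -t^5 - 4*t^4 - 2*t^3 + 11*t^2 + 4*t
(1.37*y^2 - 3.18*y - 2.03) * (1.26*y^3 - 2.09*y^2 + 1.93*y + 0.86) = 1.7262*y^5 - 6.8701*y^4 + 6.7325*y^3 - 0.716500000000001*y^2 - 6.6527*y - 1.7458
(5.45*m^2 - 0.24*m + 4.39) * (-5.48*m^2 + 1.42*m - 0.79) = -29.866*m^4 + 9.0542*m^3 - 28.7035*m^2 + 6.4234*m - 3.4681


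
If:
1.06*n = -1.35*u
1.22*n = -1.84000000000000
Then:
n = -1.51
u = 1.18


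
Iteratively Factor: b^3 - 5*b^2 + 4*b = (b - 4)*(b^2 - b) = b*(b - 4)*(b - 1)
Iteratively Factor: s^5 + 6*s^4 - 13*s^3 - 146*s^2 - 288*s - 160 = (s + 2)*(s^4 + 4*s^3 - 21*s^2 - 104*s - 80) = (s + 1)*(s + 2)*(s^3 + 3*s^2 - 24*s - 80) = (s - 5)*(s + 1)*(s + 2)*(s^2 + 8*s + 16) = (s - 5)*(s + 1)*(s + 2)*(s + 4)*(s + 4)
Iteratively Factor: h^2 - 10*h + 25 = (h - 5)*(h - 5)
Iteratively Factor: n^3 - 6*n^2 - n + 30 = (n - 3)*(n^2 - 3*n - 10) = (n - 3)*(n + 2)*(n - 5)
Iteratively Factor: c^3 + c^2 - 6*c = (c - 2)*(c^2 + 3*c) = (c - 2)*(c + 3)*(c)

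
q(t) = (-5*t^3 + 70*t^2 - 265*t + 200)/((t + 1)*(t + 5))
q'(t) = (-15*t^2 + 140*t - 265)/((t + 1)*(t + 5)) - (-5*t^3 + 70*t^2 - 265*t + 200)/((t + 1)*(t + 5)^2) - (-5*t^3 + 70*t^2 - 265*t + 200)/((t + 1)^2*(t + 5))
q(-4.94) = -16159.56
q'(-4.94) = 270819.64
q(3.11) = -2.93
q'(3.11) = 1.83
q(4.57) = -0.49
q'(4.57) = 1.29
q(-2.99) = -437.96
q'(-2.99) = 202.24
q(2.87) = -3.35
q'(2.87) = 1.73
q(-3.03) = -446.28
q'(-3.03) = 213.47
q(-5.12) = 8217.83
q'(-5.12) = 67695.38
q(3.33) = -2.52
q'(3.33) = 1.85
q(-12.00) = 287.01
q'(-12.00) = 13.78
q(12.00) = -6.97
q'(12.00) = -2.43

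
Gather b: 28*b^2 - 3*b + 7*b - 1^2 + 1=28*b^2 + 4*b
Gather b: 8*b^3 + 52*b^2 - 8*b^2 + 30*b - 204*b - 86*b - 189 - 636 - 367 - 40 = 8*b^3 + 44*b^2 - 260*b - 1232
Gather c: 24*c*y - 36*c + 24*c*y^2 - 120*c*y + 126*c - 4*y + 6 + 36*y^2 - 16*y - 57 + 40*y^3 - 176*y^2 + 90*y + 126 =c*(24*y^2 - 96*y + 90) + 40*y^3 - 140*y^2 + 70*y + 75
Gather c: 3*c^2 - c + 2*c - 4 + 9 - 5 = 3*c^2 + c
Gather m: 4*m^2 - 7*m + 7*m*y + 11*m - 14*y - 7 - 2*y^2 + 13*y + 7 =4*m^2 + m*(7*y + 4) - 2*y^2 - y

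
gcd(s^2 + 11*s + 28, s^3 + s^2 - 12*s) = s + 4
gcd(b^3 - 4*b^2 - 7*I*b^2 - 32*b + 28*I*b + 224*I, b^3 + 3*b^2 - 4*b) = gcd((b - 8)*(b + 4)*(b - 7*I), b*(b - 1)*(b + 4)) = b + 4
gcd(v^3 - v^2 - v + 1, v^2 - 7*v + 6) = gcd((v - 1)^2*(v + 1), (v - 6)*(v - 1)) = v - 1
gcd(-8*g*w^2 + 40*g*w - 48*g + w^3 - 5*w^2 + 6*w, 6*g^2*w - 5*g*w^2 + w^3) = 1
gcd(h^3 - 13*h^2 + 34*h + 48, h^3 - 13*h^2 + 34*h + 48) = h^3 - 13*h^2 + 34*h + 48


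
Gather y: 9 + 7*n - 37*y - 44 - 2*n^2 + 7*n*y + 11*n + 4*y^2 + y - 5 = -2*n^2 + 18*n + 4*y^2 + y*(7*n - 36) - 40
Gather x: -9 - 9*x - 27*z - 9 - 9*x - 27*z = -18*x - 54*z - 18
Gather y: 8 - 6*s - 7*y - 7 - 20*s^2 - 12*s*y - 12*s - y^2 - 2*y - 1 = -20*s^2 - 18*s - y^2 + y*(-12*s - 9)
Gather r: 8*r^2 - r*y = 8*r^2 - r*y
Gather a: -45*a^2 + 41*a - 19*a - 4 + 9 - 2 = -45*a^2 + 22*a + 3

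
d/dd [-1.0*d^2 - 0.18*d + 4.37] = -2.0*d - 0.18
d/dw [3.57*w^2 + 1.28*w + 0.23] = 7.14*w + 1.28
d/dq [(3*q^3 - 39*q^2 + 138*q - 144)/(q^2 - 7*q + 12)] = 3*(q^2 - 8*q + 24)/(q^2 - 8*q + 16)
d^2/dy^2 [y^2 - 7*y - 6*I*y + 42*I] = 2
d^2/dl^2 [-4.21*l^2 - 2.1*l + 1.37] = -8.42000000000000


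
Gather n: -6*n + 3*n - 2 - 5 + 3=-3*n - 4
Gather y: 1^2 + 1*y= y + 1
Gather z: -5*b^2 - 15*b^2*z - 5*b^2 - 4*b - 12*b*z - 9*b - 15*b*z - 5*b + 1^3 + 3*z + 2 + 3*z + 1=-10*b^2 - 18*b + z*(-15*b^2 - 27*b + 6) + 4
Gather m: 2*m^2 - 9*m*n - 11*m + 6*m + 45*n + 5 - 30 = 2*m^2 + m*(-9*n - 5) + 45*n - 25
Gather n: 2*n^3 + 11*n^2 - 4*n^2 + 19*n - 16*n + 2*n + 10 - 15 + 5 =2*n^3 + 7*n^2 + 5*n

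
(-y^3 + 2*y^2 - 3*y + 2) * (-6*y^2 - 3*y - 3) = 6*y^5 - 9*y^4 + 15*y^3 - 9*y^2 + 3*y - 6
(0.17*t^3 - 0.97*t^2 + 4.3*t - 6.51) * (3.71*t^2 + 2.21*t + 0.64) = 0.6307*t^5 - 3.223*t^4 + 13.9181*t^3 - 15.2699*t^2 - 11.6351*t - 4.1664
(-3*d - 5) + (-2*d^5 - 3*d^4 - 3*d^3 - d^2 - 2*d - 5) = -2*d^5 - 3*d^4 - 3*d^3 - d^2 - 5*d - 10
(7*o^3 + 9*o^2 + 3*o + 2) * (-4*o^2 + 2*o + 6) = -28*o^5 - 22*o^4 + 48*o^3 + 52*o^2 + 22*o + 12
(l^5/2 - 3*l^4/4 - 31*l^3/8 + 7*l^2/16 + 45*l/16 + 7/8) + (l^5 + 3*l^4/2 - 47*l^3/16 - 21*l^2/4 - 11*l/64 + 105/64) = 3*l^5/2 + 3*l^4/4 - 109*l^3/16 - 77*l^2/16 + 169*l/64 + 161/64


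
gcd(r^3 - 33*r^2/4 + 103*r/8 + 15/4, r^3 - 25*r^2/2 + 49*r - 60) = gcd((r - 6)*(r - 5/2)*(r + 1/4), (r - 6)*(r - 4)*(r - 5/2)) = r^2 - 17*r/2 + 15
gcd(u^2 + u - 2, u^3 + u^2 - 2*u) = u^2 + u - 2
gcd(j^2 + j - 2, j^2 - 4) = j + 2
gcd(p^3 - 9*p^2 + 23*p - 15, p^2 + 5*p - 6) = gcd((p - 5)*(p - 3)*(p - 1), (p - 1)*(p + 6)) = p - 1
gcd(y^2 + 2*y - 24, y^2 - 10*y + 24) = y - 4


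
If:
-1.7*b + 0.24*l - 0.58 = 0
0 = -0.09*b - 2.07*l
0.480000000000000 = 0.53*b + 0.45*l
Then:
No Solution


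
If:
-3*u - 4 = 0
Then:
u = -4/3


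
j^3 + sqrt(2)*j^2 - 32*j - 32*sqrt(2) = (j - 4*sqrt(2))*(j + sqrt(2))*(j + 4*sqrt(2))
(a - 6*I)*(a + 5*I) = a^2 - I*a + 30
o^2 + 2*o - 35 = (o - 5)*(o + 7)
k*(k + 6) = k^2 + 6*k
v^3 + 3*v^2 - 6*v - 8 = (v - 2)*(v + 1)*(v + 4)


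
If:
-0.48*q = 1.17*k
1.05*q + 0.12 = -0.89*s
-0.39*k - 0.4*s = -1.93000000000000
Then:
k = 1.29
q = -3.14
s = 3.57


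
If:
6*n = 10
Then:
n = 5/3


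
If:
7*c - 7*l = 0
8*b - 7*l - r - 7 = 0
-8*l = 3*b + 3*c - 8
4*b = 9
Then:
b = 9/4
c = 5/44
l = 5/44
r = 449/44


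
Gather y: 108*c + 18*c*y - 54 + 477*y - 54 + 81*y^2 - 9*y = 108*c + 81*y^2 + y*(18*c + 468) - 108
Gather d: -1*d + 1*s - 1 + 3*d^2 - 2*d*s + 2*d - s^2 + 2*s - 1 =3*d^2 + d*(1 - 2*s) - s^2 + 3*s - 2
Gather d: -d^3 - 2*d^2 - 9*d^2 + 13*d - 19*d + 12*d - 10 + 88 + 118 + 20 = -d^3 - 11*d^2 + 6*d + 216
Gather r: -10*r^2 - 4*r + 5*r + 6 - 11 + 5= -10*r^2 + r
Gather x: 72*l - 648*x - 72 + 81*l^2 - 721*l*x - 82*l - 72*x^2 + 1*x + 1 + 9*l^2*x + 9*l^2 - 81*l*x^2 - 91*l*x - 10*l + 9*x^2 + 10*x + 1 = 90*l^2 - 20*l + x^2*(-81*l - 63) + x*(9*l^2 - 812*l - 637) - 70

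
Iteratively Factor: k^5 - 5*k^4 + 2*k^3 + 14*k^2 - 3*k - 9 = (k + 1)*(k^4 - 6*k^3 + 8*k^2 + 6*k - 9) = (k + 1)^2*(k^3 - 7*k^2 + 15*k - 9) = (k - 3)*(k + 1)^2*(k^2 - 4*k + 3) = (k - 3)^2*(k + 1)^2*(k - 1)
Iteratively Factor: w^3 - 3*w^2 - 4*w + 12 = (w + 2)*(w^2 - 5*w + 6) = (w - 2)*(w + 2)*(w - 3)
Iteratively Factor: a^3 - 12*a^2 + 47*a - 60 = (a - 5)*(a^2 - 7*a + 12) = (a - 5)*(a - 4)*(a - 3)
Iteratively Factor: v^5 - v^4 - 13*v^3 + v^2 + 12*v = (v - 4)*(v^4 + 3*v^3 - v^2 - 3*v) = (v - 4)*(v + 1)*(v^3 + 2*v^2 - 3*v) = (v - 4)*(v + 1)*(v + 3)*(v^2 - v) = (v - 4)*(v - 1)*(v + 1)*(v + 3)*(v)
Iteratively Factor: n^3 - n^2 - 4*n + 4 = (n + 2)*(n^2 - 3*n + 2) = (n - 1)*(n + 2)*(n - 2)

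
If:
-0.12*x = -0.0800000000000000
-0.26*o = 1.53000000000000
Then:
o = -5.88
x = 0.67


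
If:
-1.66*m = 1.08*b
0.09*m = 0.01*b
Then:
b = 0.00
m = 0.00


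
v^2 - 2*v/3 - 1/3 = (v - 1)*(v + 1/3)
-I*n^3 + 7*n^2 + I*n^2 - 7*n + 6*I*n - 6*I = (n - 1)*(n + 6*I)*(-I*n + 1)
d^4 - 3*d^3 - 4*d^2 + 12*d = d*(d - 3)*(d - 2)*(d + 2)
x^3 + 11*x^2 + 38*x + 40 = (x + 2)*(x + 4)*(x + 5)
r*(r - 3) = r^2 - 3*r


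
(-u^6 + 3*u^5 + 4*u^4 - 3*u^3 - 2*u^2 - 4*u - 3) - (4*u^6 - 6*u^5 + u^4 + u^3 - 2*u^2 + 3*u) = -5*u^6 + 9*u^5 + 3*u^4 - 4*u^3 - 7*u - 3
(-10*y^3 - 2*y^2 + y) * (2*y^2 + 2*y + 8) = -20*y^5 - 24*y^4 - 82*y^3 - 14*y^2 + 8*y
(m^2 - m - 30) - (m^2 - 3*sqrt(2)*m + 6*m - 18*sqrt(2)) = -7*m + 3*sqrt(2)*m - 30 + 18*sqrt(2)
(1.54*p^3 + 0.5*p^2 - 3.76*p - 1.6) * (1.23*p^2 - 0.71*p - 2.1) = 1.8942*p^5 - 0.4784*p^4 - 8.2138*p^3 - 0.3484*p^2 + 9.032*p + 3.36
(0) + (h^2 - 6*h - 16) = h^2 - 6*h - 16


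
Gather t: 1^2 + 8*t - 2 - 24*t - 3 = -16*t - 4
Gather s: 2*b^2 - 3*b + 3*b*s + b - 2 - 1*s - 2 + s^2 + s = 2*b^2 + 3*b*s - 2*b + s^2 - 4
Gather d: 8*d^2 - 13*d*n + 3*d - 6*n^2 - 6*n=8*d^2 + d*(3 - 13*n) - 6*n^2 - 6*n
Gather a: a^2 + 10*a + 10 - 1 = a^2 + 10*a + 9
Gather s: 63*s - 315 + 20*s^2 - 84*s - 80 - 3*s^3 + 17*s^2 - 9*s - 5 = -3*s^3 + 37*s^2 - 30*s - 400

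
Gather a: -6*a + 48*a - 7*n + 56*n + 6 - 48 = 42*a + 49*n - 42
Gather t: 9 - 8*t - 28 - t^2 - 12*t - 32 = -t^2 - 20*t - 51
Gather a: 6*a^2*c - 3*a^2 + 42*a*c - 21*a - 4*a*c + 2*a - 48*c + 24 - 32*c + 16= a^2*(6*c - 3) + a*(38*c - 19) - 80*c + 40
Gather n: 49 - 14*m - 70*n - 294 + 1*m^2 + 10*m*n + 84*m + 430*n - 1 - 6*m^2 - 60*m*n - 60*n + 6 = -5*m^2 + 70*m + n*(300 - 50*m) - 240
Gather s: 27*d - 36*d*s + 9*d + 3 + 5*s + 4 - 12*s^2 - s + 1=36*d - 12*s^2 + s*(4 - 36*d) + 8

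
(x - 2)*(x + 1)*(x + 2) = x^3 + x^2 - 4*x - 4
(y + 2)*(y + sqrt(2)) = y^2 + sqrt(2)*y + 2*y + 2*sqrt(2)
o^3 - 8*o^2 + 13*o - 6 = (o - 6)*(o - 1)^2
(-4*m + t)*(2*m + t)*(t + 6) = -8*m^2*t - 48*m^2 - 2*m*t^2 - 12*m*t + t^3 + 6*t^2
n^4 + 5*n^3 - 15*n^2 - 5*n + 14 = (n - 2)*(n - 1)*(n + 1)*(n + 7)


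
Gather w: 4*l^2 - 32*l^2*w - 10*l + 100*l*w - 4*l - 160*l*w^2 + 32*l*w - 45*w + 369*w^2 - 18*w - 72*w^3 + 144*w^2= 4*l^2 - 14*l - 72*w^3 + w^2*(513 - 160*l) + w*(-32*l^2 + 132*l - 63)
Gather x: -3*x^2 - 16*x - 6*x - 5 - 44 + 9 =-3*x^2 - 22*x - 40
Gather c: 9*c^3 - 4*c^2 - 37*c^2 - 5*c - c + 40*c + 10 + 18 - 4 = 9*c^3 - 41*c^2 + 34*c + 24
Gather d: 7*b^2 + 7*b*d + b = 7*b^2 + 7*b*d + b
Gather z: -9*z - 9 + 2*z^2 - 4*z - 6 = 2*z^2 - 13*z - 15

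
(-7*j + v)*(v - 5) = -7*j*v + 35*j + v^2 - 5*v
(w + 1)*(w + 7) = w^2 + 8*w + 7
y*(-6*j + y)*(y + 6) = -6*j*y^2 - 36*j*y + y^3 + 6*y^2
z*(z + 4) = z^2 + 4*z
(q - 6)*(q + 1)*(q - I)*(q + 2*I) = q^4 - 5*q^3 + I*q^3 - 4*q^2 - 5*I*q^2 - 10*q - 6*I*q - 12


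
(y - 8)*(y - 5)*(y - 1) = y^3 - 14*y^2 + 53*y - 40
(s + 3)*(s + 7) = s^2 + 10*s + 21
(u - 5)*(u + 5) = u^2 - 25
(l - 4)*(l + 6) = l^2 + 2*l - 24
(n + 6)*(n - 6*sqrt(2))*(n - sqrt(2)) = n^3 - 7*sqrt(2)*n^2 + 6*n^2 - 42*sqrt(2)*n + 12*n + 72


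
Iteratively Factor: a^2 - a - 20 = (a + 4)*(a - 5)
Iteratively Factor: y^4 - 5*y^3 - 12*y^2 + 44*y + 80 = (y - 5)*(y^3 - 12*y - 16) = (y - 5)*(y - 4)*(y^2 + 4*y + 4) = (y - 5)*(y - 4)*(y + 2)*(y + 2)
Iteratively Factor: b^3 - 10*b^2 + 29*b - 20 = (b - 5)*(b^2 - 5*b + 4) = (b - 5)*(b - 4)*(b - 1)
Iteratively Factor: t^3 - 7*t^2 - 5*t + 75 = (t - 5)*(t^2 - 2*t - 15) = (t - 5)*(t + 3)*(t - 5)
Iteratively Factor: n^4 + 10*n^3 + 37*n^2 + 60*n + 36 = (n + 2)*(n^3 + 8*n^2 + 21*n + 18) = (n + 2)^2*(n^2 + 6*n + 9) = (n + 2)^2*(n + 3)*(n + 3)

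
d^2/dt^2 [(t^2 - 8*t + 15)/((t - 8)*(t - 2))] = 2*(2*t^3 - 3*t^2 - 66*t + 236)/(t^6 - 30*t^5 + 348*t^4 - 1960*t^3 + 5568*t^2 - 7680*t + 4096)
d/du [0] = 0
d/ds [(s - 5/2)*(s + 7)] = 2*s + 9/2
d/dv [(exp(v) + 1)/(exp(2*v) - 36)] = (-2*(exp(v) + 1)*exp(v) + exp(2*v) - 36)*exp(v)/(exp(2*v) - 36)^2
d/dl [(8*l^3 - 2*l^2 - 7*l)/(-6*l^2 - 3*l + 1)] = (-48*l^4 - 48*l^3 - 12*l^2 - 4*l - 7)/(36*l^4 + 36*l^3 - 3*l^2 - 6*l + 1)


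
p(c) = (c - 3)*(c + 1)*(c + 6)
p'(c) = (c - 3)*(c + 1) + (c - 3)*(c + 6) + (c + 1)*(c + 6)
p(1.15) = -28.44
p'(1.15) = -1.83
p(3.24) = 9.40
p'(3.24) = 42.41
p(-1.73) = 14.74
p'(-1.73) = -19.86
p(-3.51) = 40.69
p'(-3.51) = -6.12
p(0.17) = -20.43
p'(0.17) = -13.55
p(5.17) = 149.55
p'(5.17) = 106.55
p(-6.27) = -13.19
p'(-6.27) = 52.78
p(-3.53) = 40.81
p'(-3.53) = -5.86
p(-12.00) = -990.00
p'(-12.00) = 321.00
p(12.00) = 2106.00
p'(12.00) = 513.00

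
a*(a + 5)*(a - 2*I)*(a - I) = a^4 + 5*a^3 - 3*I*a^3 - 2*a^2 - 15*I*a^2 - 10*a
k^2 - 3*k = k*(k - 3)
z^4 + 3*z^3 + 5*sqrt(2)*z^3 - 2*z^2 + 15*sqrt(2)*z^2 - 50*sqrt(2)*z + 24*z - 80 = (z - 2)*(z + 5)*(z + sqrt(2))*(z + 4*sqrt(2))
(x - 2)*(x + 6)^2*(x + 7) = x^4 + 17*x^3 + 82*x^2 + 12*x - 504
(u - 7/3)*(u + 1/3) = u^2 - 2*u - 7/9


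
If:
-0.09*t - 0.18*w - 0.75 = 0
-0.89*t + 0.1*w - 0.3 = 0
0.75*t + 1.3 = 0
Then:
No Solution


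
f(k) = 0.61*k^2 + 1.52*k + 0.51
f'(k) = 1.22*k + 1.52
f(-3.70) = 3.24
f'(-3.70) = -2.99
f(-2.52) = 0.55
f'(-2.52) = -1.55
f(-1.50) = -0.40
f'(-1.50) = -0.31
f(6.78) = 38.86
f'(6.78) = 9.79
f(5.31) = 25.78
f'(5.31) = 8.00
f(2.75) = 9.30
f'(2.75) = 4.88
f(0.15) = 0.75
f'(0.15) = 1.70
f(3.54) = 13.54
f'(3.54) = 5.84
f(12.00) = 106.59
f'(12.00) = 16.16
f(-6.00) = 13.35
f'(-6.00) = -5.80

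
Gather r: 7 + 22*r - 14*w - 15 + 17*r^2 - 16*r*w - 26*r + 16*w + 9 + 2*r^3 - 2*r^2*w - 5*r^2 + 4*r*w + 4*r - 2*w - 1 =2*r^3 + r^2*(12 - 2*w) - 12*r*w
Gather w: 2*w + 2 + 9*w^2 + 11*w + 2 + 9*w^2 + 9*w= 18*w^2 + 22*w + 4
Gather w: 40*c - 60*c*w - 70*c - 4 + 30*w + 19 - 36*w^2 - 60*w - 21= -30*c - 36*w^2 + w*(-60*c - 30) - 6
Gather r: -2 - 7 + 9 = 0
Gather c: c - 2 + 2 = c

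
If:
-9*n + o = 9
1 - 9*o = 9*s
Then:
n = -s/9 - 80/81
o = 1/9 - s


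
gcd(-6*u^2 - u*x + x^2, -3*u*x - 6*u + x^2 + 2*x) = -3*u + x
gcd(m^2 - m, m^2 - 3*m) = m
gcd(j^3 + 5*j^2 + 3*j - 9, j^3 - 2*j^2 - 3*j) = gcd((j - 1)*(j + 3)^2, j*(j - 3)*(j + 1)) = 1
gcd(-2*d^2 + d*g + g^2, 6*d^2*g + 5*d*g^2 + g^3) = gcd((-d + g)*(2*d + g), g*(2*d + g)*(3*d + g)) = 2*d + g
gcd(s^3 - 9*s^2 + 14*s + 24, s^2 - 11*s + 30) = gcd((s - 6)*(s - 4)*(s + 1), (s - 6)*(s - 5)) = s - 6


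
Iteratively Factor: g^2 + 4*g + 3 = (g + 3)*(g + 1)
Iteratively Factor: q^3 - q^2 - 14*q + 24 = (q + 4)*(q^2 - 5*q + 6) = (q - 3)*(q + 4)*(q - 2)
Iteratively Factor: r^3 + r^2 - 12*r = (r)*(r^2 + r - 12) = r*(r + 4)*(r - 3)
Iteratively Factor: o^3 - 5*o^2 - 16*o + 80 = (o + 4)*(o^2 - 9*o + 20) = (o - 4)*(o + 4)*(o - 5)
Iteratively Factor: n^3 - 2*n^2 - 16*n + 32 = (n - 2)*(n^2 - 16) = (n - 4)*(n - 2)*(n + 4)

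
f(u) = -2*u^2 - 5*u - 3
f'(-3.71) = 9.84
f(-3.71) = -11.98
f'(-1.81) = 2.24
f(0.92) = -9.29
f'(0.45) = -6.80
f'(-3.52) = 9.08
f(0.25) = -4.38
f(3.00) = -36.00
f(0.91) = -9.21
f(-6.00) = -45.00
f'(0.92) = -8.68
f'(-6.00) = 19.00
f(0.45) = -5.66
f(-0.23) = -1.96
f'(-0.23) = -4.08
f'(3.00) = -17.00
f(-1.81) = -0.50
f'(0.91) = -8.64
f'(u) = -4*u - 5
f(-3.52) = -10.18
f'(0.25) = -6.00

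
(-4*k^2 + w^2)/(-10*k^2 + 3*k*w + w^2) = (2*k + w)/(5*k + w)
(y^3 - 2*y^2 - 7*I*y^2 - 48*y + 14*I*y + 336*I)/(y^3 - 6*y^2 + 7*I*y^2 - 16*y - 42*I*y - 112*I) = (y^2 + y*(6 - 7*I) - 42*I)/(y^2 + y*(2 + 7*I) + 14*I)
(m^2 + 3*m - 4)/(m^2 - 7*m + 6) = (m + 4)/(m - 6)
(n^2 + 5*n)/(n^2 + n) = (n + 5)/(n + 1)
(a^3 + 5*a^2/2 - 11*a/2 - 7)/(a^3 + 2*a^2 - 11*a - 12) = (a^2 + 3*a/2 - 7)/(a^2 + a - 12)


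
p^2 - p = p*(p - 1)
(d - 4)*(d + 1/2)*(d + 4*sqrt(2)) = d^3 - 7*d^2/2 + 4*sqrt(2)*d^2 - 14*sqrt(2)*d - 2*d - 8*sqrt(2)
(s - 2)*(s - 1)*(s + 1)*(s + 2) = s^4 - 5*s^2 + 4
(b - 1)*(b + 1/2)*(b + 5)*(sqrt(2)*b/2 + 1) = sqrt(2)*b^4/2 + b^3 + 9*sqrt(2)*b^3/4 - 3*sqrt(2)*b^2/2 + 9*b^2/2 - 3*b - 5*sqrt(2)*b/4 - 5/2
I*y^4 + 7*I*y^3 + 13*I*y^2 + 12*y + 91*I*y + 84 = (y + 7)*(y - 3*I)*(y + 4*I)*(I*y + 1)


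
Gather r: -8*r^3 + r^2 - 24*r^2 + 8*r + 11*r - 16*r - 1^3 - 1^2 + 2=-8*r^3 - 23*r^2 + 3*r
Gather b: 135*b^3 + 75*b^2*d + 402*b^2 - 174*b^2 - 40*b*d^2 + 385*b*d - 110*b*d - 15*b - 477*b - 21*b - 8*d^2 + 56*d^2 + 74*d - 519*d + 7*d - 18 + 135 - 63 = 135*b^3 + b^2*(75*d + 228) + b*(-40*d^2 + 275*d - 513) + 48*d^2 - 438*d + 54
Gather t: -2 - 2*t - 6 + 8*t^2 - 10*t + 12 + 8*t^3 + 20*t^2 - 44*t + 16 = 8*t^3 + 28*t^2 - 56*t + 20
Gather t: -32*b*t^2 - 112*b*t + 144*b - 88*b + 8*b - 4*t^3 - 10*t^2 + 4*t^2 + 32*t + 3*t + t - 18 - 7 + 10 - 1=64*b - 4*t^3 + t^2*(-32*b - 6) + t*(36 - 112*b) - 16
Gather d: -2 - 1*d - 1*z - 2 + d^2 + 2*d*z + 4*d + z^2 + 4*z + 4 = d^2 + d*(2*z + 3) + z^2 + 3*z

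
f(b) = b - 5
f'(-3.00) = 1.00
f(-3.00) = -8.00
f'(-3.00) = 1.00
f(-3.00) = -8.00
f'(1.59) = 1.00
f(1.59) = -3.41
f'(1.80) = 1.00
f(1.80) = -3.20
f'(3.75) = 1.00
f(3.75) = -1.25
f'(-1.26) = 1.00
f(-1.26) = -6.26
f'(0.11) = 1.00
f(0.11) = -4.89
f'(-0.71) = 1.00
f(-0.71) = -5.71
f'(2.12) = 1.00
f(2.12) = -2.88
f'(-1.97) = 1.00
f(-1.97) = -6.97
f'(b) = 1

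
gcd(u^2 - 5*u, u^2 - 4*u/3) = u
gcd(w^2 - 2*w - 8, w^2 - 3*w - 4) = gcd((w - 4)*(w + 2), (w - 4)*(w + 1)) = w - 4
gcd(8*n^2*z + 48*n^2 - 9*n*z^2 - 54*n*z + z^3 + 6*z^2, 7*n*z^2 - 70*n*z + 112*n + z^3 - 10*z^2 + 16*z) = 1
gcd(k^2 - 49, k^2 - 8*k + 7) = k - 7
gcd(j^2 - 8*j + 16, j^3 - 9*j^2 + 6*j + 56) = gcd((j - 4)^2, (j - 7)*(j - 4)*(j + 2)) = j - 4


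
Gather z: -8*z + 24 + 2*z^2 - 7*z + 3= 2*z^2 - 15*z + 27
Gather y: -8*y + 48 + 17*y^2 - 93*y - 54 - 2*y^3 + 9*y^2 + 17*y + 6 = -2*y^3 + 26*y^2 - 84*y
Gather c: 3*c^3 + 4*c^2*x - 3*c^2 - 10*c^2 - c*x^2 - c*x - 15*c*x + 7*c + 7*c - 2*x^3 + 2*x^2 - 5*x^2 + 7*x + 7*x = 3*c^3 + c^2*(4*x - 13) + c*(-x^2 - 16*x + 14) - 2*x^3 - 3*x^2 + 14*x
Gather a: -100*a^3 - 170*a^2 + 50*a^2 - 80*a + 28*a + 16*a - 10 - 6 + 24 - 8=-100*a^3 - 120*a^2 - 36*a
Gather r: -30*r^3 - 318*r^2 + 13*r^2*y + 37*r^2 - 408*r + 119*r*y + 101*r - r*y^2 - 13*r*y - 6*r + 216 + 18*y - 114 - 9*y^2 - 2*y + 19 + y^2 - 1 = -30*r^3 + r^2*(13*y - 281) + r*(-y^2 + 106*y - 313) - 8*y^2 + 16*y + 120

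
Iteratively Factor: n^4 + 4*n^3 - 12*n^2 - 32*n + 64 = (n - 2)*(n^3 + 6*n^2 - 32) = (n - 2)*(n + 4)*(n^2 + 2*n - 8) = (n - 2)*(n + 4)^2*(n - 2)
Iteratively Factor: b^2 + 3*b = (b + 3)*(b)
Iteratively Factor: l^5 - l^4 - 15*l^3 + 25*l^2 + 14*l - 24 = (l + 1)*(l^4 - 2*l^3 - 13*l^2 + 38*l - 24) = (l - 3)*(l + 1)*(l^3 + l^2 - 10*l + 8) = (l - 3)*(l - 1)*(l + 1)*(l^2 + 2*l - 8) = (l - 3)*(l - 1)*(l + 1)*(l + 4)*(l - 2)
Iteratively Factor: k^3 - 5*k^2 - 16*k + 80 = (k - 5)*(k^2 - 16) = (k - 5)*(k - 4)*(k + 4)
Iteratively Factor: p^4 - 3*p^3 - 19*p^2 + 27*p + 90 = (p - 5)*(p^3 + 2*p^2 - 9*p - 18) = (p - 5)*(p + 2)*(p^2 - 9) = (p - 5)*(p - 3)*(p + 2)*(p + 3)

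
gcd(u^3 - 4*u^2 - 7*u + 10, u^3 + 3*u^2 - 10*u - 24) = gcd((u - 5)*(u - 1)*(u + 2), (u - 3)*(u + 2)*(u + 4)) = u + 2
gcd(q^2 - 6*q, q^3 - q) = q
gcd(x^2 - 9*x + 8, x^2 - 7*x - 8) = x - 8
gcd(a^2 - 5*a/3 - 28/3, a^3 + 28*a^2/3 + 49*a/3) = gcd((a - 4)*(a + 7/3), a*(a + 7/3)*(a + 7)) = a + 7/3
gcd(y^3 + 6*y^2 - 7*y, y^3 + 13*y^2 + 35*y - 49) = y^2 + 6*y - 7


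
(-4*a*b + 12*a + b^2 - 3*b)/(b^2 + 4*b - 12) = (-4*a*b + 12*a + b^2 - 3*b)/(b^2 + 4*b - 12)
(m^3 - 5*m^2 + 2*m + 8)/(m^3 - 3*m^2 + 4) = (m - 4)/(m - 2)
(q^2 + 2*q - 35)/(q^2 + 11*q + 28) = (q - 5)/(q + 4)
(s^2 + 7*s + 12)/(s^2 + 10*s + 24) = (s + 3)/(s + 6)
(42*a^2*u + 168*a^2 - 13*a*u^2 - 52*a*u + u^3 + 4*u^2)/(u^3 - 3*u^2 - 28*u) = (42*a^2 - 13*a*u + u^2)/(u*(u - 7))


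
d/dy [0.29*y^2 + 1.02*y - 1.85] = 0.58*y + 1.02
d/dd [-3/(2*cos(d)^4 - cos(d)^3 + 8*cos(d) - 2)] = 3*(-8*cos(d)^3 + 3*cos(d)^2 - 8)*sin(d)/(2*cos(d)^4 - cos(d)^3 + 8*cos(d) - 2)^2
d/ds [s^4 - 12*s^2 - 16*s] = 4*s^3 - 24*s - 16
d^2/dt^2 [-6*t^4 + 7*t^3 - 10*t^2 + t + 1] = -72*t^2 + 42*t - 20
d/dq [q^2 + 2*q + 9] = 2*q + 2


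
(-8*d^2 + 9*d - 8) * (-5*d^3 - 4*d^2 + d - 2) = 40*d^5 - 13*d^4 - 4*d^3 + 57*d^2 - 26*d + 16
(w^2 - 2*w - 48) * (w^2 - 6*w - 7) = w^4 - 8*w^3 - 43*w^2 + 302*w + 336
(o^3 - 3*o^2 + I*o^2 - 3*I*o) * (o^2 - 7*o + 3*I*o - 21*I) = o^5 - 10*o^4 + 4*I*o^4 + 18*o^3 - 40*I*o^3 + 30*o^2 + 84*I*o^2 - 63*o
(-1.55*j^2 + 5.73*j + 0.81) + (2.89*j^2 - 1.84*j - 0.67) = 1.34*j^2 + 3.89*j + 0.14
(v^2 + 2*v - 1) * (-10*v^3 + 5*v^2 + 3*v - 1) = -10*v^5 - 15*v^4 + 23*v^3 - 5*v + 1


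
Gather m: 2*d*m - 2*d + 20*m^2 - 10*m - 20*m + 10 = -2*d + 20*m^2 + m*(2*d - 30) + 10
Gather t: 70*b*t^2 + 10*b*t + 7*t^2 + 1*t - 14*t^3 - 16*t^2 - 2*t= -14*t^3 + t^2*(70*b - 9) + t*(10*b - 1)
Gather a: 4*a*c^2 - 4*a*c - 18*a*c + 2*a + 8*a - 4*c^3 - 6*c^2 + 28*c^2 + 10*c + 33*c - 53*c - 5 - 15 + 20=a*(4*c^2 - 22*c + 10) - 4*c^3 + 22*c^2 - 10*c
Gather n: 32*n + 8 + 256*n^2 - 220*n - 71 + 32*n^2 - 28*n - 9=288*n^2 - 216*n - 72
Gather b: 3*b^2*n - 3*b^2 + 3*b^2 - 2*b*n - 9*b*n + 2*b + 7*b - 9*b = 3*b^2*n - 11*b*n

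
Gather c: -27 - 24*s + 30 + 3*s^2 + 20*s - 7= 3*s^2 - 4*s - 4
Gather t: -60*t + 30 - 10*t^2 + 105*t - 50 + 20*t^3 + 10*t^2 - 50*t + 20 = 20*t^3 - 5*t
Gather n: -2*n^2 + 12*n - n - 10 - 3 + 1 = -2*n^2 + 11*n - 12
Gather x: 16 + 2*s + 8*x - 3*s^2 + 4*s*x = -3*s^2 + 2*s + x*(4*s + 8) + 16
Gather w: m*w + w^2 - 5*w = w^2 + w*(m - 5)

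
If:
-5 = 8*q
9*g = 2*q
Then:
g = -5/36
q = -5/8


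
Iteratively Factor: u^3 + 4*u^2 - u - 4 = (u + 1)*(u^2 + 3*u - 4) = (u + 1)*(u + 4)*(u - 1)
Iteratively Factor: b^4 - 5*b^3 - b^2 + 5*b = (b)*(b^3 - 5*b^2 - b + 5) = b*(b - 1)*(b^2 - 4*b - 5) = b*(b - 1)*(b + 1)*(b - 5)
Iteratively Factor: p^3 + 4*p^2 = (p)*(p^2 + 4*p) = p^2*(p + 4)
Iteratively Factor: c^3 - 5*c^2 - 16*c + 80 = (c - 5)*(c^2 - 16) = (c - 5)*(c + 4)*(c - 4)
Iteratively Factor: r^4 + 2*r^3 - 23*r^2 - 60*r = (r - 5)*(r^3 + 7*r^2 + 12*r) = (r - 5)*(r + 4)*(r^2 + 3*r) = (r - 5)*(r + 3)*(r + 4)*(r)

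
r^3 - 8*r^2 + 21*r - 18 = (r - 3)^2*(r - 2)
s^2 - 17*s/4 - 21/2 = (s - 6)*(s + 7/4)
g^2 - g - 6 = (g - 3)*(g + 2)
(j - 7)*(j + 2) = j^2 - 5*j - 14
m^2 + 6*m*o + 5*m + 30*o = (m + 5)*(m + 6*o)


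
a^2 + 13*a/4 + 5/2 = (a + 5/4)*(a + 2)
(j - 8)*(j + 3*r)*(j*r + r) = j^3*r + 3*j^2*r^2 - 7*j^2*r - 21*j*r^2 - 8*j*r - 24*r^2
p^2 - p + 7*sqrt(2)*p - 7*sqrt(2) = (p - 1)*(p + 7*sqrt(2))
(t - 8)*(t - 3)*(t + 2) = t^3 - 9*t^2 + 2*t + 48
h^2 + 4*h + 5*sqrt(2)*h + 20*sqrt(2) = (h + 4)*(h + 5*sqrt(2))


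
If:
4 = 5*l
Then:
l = 4/5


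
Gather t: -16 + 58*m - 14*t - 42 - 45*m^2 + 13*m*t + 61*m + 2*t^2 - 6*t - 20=-45*m^2 + 119*m + 2*t^2 + t*(13*m - 20) - 78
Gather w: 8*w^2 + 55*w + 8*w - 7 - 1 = 8*w^2 + 63*w - 8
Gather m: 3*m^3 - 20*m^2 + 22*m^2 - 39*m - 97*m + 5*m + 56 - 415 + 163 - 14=3*m^3 + 2*m^2 - 131*m - 210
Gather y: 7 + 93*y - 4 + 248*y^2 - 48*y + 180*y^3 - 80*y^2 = 180*y^3 + 168*y^2 + 45*y + 3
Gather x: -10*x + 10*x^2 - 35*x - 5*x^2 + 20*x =5*x^2 - 25*x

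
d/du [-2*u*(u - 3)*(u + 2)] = -6*u^2 + 4*u + 12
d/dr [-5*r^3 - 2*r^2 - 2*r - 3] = -15*r^2 - 4*r - 2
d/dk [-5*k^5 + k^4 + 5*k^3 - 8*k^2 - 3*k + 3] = -25*k^4 + 4*k^3 + 15*k^2 - 16*k - 3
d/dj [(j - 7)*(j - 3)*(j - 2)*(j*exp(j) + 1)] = j^4*exp(j) - 8*j^3*exp(j) + 5*j^2*exp(j) + 3*j^2 + 40*j*exp(j) - 24*j - 42*exp(j) + 41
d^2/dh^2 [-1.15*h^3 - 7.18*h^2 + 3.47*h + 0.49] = -6.9*h - 14.36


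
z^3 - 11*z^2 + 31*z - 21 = (z - 7)*(z - 3)*(z - 1)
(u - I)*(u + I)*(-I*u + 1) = -I*u^3 + u^2 - I*u + 1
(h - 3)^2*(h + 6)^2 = h^4 + 6*h^3 - 27*h^2 - 108*h + 324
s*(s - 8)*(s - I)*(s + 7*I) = s^4 - 8*s^3 + 6*I*s^3 + 7*s^2 - 48*I*s^2 - 56*s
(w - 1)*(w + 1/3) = w^2 - 2*w/3 - 1/3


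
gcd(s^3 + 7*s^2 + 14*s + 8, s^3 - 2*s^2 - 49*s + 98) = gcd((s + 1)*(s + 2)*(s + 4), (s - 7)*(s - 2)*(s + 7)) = 1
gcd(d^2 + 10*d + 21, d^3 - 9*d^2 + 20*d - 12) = 1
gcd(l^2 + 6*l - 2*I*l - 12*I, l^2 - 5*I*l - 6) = l - 2*I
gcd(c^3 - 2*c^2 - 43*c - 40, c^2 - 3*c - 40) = c^2 - 3*c - 40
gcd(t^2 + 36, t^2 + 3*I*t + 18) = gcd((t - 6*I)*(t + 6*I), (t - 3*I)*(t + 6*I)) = t + 6*I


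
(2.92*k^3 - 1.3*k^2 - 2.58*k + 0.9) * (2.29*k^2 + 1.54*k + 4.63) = 6.6868*k^5 + 1.5198*k^4 + 5.6094*k^3 - 7.9312*k^2 - 10.5594*k + 4.167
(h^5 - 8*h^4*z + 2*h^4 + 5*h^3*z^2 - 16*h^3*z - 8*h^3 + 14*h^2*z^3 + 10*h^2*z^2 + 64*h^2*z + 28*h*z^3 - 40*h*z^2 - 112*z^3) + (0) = h^5 - 8*h^4*z + 2*h^4 + 5*h^3*z^2 - 16*h^3*z - 8*h^3 + 14*h^2*z^3 + 10*h^2*z^2 + 64*h^2*z + 28*h*z^3 - 40*h*z^2 - 112*z^3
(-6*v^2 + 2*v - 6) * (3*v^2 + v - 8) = -18*v^4 + 32*v^2 - 22*v + 48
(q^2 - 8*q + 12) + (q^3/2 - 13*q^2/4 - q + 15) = q^3/2 - 9*q^2/4 - 9*q + 27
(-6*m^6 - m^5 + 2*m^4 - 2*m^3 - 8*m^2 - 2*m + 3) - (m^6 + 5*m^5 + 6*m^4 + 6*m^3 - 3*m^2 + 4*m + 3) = -7*m^6 - 6*m^5 - 4*m^4 - 8*m^3 - 5*m^2 - 6*m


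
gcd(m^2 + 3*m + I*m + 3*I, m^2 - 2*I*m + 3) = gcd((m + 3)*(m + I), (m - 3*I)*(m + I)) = m + I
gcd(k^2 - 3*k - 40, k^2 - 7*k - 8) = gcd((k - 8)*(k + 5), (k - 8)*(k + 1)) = k - 8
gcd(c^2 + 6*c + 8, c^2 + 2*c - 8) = c + 4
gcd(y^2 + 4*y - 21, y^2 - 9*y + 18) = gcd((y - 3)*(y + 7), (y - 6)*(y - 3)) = y - 3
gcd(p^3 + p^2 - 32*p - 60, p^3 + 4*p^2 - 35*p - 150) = p^2 - p - 30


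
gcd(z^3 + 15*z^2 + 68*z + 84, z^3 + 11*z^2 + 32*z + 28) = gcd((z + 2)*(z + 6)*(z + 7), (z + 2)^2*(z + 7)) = z^2 + 9*z + 14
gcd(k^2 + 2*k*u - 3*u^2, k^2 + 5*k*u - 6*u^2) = -k + u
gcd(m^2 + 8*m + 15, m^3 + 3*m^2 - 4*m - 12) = m + 3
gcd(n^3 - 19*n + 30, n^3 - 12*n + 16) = n - 2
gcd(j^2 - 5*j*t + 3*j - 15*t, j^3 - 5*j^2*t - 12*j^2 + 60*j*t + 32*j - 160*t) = -j + 5*t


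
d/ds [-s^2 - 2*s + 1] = -2*s - 2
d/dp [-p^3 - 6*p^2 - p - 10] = -3*p^2 - 12*p - 1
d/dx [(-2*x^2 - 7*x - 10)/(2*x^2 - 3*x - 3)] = (20*x^2 + 52*x - 9)/(4*x^4 - 12*x^3 - 3*x^2 + 18*x + 9)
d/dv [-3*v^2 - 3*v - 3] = -6*v - 3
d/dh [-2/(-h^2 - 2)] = -4*h/(h^2 + 2)^2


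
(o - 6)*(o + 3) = o^2 - 3*o - 18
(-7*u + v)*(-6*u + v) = 42*u^2 - 13*u*v + v^2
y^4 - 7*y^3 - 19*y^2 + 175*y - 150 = (y - 6)*(y - 5)*(y - 1)*(y + 5)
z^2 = z^2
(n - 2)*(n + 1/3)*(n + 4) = n^3 + 7*n^2/3 - 22*n/3 - 8/3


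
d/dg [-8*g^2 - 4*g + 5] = -16*g - 4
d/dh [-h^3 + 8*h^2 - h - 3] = -3*h^2 + 16*h - 1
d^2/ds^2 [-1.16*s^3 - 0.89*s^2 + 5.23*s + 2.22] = -6.96*s - 1.78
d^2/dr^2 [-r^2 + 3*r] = -2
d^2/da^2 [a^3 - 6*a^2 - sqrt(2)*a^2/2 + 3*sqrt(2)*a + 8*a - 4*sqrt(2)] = 6*a - 12 - sqrt(2)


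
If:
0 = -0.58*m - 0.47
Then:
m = -0.81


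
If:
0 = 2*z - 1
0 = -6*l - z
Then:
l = -1/12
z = 1/2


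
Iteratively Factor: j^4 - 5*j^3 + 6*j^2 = (j - 3)*(j^3 - 2*j^2) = j*(j - 3)*(j^2 - 2*j) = j^2*(j - 3)*(j - 2)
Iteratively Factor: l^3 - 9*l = (l + 3)*(l^2 - 3*l) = (l - 3)*(l + 3)*(l)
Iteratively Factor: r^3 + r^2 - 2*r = (r + 2)*(r^2 - r) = (r - 1)*(r + 2)*(r)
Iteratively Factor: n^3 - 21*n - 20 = (n + 1)*(n^2 - n - 20) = (n - 5)*(n + 1)*(n + 4)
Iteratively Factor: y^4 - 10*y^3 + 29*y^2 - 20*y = (y - 5)*(y^3 - 5*y^2 + 4*y) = (y - 5)*(y - 1)*(y^2 - 4*y) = y*(y - 5)*(y - 1)*(y - 4)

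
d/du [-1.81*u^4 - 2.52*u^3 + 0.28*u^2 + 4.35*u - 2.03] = -7.24*u^3 - 7.56*u^2 + 0.56*u + 4.35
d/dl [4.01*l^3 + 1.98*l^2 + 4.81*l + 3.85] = 12.03*l^2 + 3.96*l + 4.81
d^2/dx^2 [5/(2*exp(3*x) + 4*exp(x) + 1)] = 10*(4*(3*exp(2*x) + 2)^2*exp(x) - (9*exp(2*x) + 2)*(2*exp(3*x) + 4*exp(x) + 1))*exp(x)/(2*exp(3*x) + 4*exp(x) + 1)^3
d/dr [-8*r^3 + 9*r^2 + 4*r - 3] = -24*r^2 + 18*r + 4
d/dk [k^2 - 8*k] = 2*k - 8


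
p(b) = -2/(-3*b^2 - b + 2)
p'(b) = -2*(6*b + 1)/(-3*b^2 - b + 2)^2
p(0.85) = 1.97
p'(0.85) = -11.78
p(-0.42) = -1.06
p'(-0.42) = 0.85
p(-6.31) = 0.02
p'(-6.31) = 0.01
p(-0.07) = -0.97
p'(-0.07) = -0.27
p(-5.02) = 0.03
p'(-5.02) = 0.01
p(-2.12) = 0.21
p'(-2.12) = 0.27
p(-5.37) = 0.03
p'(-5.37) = 0.01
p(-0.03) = -0.99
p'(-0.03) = -0.40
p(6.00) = 0.02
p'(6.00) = -0.00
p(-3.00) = 0.09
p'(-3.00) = 0.07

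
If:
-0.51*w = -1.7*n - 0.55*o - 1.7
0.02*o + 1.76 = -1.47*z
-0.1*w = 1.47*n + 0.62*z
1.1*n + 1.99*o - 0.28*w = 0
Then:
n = 0.20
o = 0.53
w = 4.57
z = -1.20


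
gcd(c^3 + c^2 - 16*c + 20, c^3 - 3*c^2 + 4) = c^2 - 4*c + 4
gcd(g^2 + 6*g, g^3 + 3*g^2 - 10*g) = g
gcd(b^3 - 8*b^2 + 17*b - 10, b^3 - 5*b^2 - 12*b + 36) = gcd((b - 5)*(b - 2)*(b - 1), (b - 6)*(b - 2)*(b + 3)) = b - 2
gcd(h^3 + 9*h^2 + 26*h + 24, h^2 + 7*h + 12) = h^2 + 7*h + 12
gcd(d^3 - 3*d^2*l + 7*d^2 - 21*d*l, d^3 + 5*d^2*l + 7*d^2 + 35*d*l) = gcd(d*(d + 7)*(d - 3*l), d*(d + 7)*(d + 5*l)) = d^2 + 7*d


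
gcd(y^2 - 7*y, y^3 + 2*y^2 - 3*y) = y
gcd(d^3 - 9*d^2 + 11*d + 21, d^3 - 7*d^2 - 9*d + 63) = d^2 - 10*d + 21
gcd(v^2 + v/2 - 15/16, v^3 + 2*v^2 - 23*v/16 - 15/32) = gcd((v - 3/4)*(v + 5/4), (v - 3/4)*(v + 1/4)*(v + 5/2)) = v - 3/4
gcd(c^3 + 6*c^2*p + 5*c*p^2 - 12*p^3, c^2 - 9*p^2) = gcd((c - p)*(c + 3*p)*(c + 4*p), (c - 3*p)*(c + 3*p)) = c + 3*p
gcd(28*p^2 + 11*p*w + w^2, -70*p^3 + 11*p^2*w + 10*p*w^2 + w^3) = 7*p + w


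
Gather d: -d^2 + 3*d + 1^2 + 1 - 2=-d^2 + 3*d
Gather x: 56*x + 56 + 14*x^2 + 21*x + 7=14*x^2 + 77*x + 63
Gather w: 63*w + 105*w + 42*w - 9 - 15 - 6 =210*w - 30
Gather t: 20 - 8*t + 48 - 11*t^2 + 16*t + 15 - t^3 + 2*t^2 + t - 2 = -t^3 - 9*t^2 + 9*t + 81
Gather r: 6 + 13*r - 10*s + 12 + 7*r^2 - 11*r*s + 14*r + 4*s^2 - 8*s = 7*r^2 + r*(27 - 11*s) + 4*s^2 - 18*s + 18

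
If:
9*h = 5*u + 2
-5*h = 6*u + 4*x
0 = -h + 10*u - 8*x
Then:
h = 44/243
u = -2/27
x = -28/243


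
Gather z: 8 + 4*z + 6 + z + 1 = 5*z + 15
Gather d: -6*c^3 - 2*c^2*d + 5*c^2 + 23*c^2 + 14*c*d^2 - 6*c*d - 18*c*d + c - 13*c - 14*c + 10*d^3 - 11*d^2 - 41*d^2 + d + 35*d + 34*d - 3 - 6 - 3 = -6*c^3 + 28*c^2 - 26*c + 10*d^3 + d^2*(14*c - 52) + d*(-2*c^2 - 24*c + 70) - 12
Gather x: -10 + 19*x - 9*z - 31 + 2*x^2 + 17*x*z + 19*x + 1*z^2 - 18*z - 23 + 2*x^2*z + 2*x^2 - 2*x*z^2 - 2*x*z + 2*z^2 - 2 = x^2*(2*z + 4) + x*(-2*z^2 + 15*z + 38) + 3*z^2 - 27*z - 66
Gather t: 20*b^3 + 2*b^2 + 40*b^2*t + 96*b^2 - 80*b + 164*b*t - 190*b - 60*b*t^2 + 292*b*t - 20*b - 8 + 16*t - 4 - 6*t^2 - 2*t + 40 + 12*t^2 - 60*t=20*b^3 + 98*b^2 - 290*b + t^2*(6 - 60*b) + t*(40*b^2 + 456*b - 46) + 28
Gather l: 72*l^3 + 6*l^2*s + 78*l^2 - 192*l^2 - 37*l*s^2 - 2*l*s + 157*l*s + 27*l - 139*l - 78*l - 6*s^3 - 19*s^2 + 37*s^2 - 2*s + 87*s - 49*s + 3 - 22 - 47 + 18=72*l^3 + l^2*(6*s - 114) + l*(-37*s^2 + 155*s - 190) - 6*s^3 + 18*s^2 + 36*s - 48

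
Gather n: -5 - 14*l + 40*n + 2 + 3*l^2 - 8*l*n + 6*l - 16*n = 3*l^2 - 8*l + n*(24 - 8*l) - 3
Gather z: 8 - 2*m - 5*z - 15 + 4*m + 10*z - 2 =2*m + 5*z - 9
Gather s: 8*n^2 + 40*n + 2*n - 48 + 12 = 8*n^2 + 42*n - 36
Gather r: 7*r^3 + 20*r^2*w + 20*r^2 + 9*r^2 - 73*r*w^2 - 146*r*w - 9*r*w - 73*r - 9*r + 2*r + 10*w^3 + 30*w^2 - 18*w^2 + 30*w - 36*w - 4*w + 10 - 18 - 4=7*r^3 + r^2*(20*w + 29) + r*(-73*w^2 - 155*w - 80) + 10*w^3 + 12*w^2 - 10*w - 12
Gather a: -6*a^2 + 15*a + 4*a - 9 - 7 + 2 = -6*a^2 + 19*a - 14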